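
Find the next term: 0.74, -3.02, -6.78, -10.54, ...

Differences: -3.02 - 0.74 = -3.76
This is an arithmetic sequence with common difference d = -3.76.
Next term = -10.54 + -3.76 = -14.3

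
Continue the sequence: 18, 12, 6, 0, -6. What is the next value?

Differences: 12 - 18 = -6
This is an arithmetic sequence with common difference d = -6.
Next term = -6 + -6 = -12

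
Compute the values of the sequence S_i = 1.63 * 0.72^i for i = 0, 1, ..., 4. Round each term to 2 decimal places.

This is a geometric sequence.
i=0: S_0 = 1.63 * 0.72^0 = 1.63
i=1: S_1 = 1.63 * 0.72^1 ≈ 1.17
i=2: S_2 = 1.63 * 0.72^2 ≈ 0.84
i=3: S_3 = 1.63 * 0.72^3 ≈ 0.61
i=4: S_4 = 1.63 * 0.72^4 ≈ 0.44
The first 5 terms are: [1.63, 1.17, 0.84, 0.61, 0.44]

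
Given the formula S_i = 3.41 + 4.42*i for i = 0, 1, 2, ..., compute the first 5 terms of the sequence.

This is an arithmetic sequence.
i=0: S_0 = 3.41 + 4.42*0 = 3.41
i=1: S_1 = 3.41 + 4.42*1 = 7.83
i=2: S_2 = 3.41 + 4.42*2 = 12.25
i=3: S_3 = 3.41 + 4.42*3 = 16.67
i=4: S_4 = 3.41 + 4.42*4 = 21.09
The first 5 terms are: [3.41, 7.83, 12.25, 16.67, 21.09]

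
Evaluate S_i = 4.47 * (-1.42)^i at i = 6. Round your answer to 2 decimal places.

S_6 = 4.47 * (-1.42)^6 ≈ 4.47 * 8.1984 ≈ 36.65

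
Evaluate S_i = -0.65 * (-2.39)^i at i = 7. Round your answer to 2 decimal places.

S_7 = -0.65 * (-2.39)^7 ≈ -0.65 * -445.436 ≈ 289.53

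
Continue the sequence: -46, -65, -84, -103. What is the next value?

Differences: -65 - -46 = -19
This is an arithmetic sequence with common difference d = -19.
Next term = -103 + -19 = -122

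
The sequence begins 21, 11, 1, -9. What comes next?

Differences: 11 - 21 = -10
This is an arithmetic sequence with common difference d = -10.
Next term = -9 + -10 = -19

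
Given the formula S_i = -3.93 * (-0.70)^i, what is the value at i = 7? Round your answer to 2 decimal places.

S_7 = -3.93 * (-0.7)^7 ≈ -3.93 * -0.0824 ≈ 0.32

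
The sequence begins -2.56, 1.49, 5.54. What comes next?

Differences: 1.49 - -2.56 = 4.05
This is an arithmetic sequence with common difference d = 4.05.
Next term = 5.54 + 4.05 = 9.59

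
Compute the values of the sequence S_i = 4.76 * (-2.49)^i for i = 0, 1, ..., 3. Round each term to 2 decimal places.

This is a geometric sequence.
i=0: S_0 = 4.76 * (-2.49)^0 = 4.76
i=1: S_1 = 4.76 * (-2.49)^1 ≈ -11.85
i=2: S_2 = 4.76 * (-2.49)^2 ≈ 29.51
i=3: S_3 = 4.76 * (-2.49)^3 ≈ -73.49
The first 4 terms are: [4.76, -11.85, 29.51, -73.49]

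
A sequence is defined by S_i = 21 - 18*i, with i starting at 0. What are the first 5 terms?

This is an arithmetic sequence.
i=0: S_0 = 21 + -18*0 = 21
i=1: S_1 = 21 + -18*1 = 3
i=2: S_2 = 21 + -18*2 = -15
i=3: S_3 = 21 + -18*3 = -33
i=4: S_4 = 21 + -18*4 = -51
The first 5 terms are: [21, 3, -15, -33, -51]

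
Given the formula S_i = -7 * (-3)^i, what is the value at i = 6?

S_6 = -7 * (-3)^6 = -7 * 729 = -5103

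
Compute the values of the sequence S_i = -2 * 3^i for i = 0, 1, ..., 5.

This is a geometric sequence.
i=0: S_0 = -2 * 3^0 = -2
i=1: S_1 = -2 * 3^1 = -6
i=2: S_2 = -2 * 3^2 = -18
i=3: S_3 = -2 * 3^3 = -54
i=4: S_4 = -2 * 3^4 = -162
i=5: S_5 = -2 * 3^5 = -486
The first 6 terms are: [-2, -6, -18, -54, -162, -486]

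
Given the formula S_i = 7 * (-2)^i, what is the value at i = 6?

S_6 = 7 * (-2)^6 = 7 * 64 = 448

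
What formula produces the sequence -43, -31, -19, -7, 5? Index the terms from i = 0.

Check differences: -31 - -43 = 12
-19 - -31 = 12
Common difference d = 12.
First term a = -43.
Formula: S_i = -43 + 12*i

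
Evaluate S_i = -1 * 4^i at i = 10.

S_10 = -1 * 4^10 = -1 * 1048576 = -1048576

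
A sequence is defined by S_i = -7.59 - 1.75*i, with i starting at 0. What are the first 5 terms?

This is an arithmetic sequence.
i=0: S_0 = -7.59 + -1.75*0 = -7.59
i=1: S_1 = -7.59 + -1.75*1 = -9.34
i=2: S_2 = -7.59 + -1.75*2 = -11.09
i=3: S_3 = -7.59 + -1.75*3 = -12.84
i=4: S_4 = -7.59 + -1.75*4 = -14.59
The first 5 terms are: [-7.59, -9.34, -11.09, -12.84, -14.59]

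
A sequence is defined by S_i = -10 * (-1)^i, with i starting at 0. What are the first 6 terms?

This is a geometric sequence.
i=0: S_0 = -10 * (-1)^0 = -10
i=1: S_1 = -10 * (-1)^1 = 10
i=2: S_2 = -10 * (-1)^2 = -10
i=3: S_3 = -10 * (-1)^3 = 10
i=4: S_4 = -10 * (-1)^4 = -10
i=5: S_5 = -10 * (-1)^5 = 10
The first 6 terms are: [-10, 10, -10, 10, -10, 10]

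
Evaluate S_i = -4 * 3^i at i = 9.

S_9 = -4 * 3^9 = -4 * 19683 = -78732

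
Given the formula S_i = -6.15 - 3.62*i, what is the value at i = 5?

S_5 = -6.15 + -3.62*5 = -6.15 + -18.1 = -24.25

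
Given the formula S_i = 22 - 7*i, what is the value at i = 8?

S_8 = 22 + -7*8 = 22 + -56 = -34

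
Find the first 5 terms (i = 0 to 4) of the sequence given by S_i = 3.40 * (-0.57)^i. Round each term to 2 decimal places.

This is a geometric sequence.
i=0: S_0 = 3.4 * (-0.57)^0 = 3.4
i=1: S_1 = 3.4 * (-0.57)^1 ≈ -1.94
i=2: S_2 = 3.4 * (-0.57)^2 ≈ 1.1
i=3: S_3 = 3.4 * (-0.57)^3 ≈ -0.63
i=4: S_4 = 3.4 * (-0.57)^4 ≈ 0.36
The first 5 terms are: [3.4, -1.94, 1.1, -0.63, 0.36]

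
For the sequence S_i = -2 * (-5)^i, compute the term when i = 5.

S_5 = -2 * (-5)^5 = -2 * -3125 = 6250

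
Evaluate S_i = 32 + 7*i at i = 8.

S_8 = 32 + 7*8 = 32 + 56 = 88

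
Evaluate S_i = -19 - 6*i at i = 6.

S_6 = -19 + -6*6 = -19 + -36 = -55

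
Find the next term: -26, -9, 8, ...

Differences: -9 - -26 = 17
This is an arithmetic sequence with common difference d = 17.
Next term = 8 + 17 = 25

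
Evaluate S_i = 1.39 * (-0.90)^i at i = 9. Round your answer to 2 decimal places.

S_9 = 1.39 * (-0.9)^9 ≈ 1.39 * -0.3874 ≈ -0.54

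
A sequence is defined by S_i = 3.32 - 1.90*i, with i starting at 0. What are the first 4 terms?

This is an arithmetic sequence.
i=0: S_0 = 3.32 + -1.9*0 = 3.32
i=1: S_1 = 3.32 + -1.9*1 = 1.42
i=2: S_2 = 3.32 + -1.9*2 = -0.48
i=3: S_3 = 3.32 + -1.9*3 = -2.38
The first 4 terms are: [3.32, 1.42, -0.48, -2.38]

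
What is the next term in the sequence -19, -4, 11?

Differences: -4 - -19 = 15
This is an arithmetic sequence with common difference d = 15.
Next term = 11 + 15 = 26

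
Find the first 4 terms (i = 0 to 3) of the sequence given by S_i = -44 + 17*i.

This is an arithmetic sequence.
i=0: S_0 = -44 + 17*0 = -44
i=1: S_1 = -44 + 17*1 = -27
i=2: S_2 = -44 + 17*2 = -10
i=3: S_3 = -44 + 17*3 = 7
The first 4 terms are: [-44, -27, -10, 7]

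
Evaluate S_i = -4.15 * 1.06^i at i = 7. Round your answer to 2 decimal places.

S_7 = -4.15 * 1.06^7 ≈ -4.15 * 1.5036 ≈ -6.24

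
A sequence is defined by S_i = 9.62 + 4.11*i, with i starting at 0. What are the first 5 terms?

This is an arithmetic sequence.
i=0: S_0 = 9.62 + 4.11*0 = 9.62
i=1: S_1 = 9.62 + 4.11*1 = 13.73
i=2: S_2 = 9.62 + 4.11*2 = 17.84
i=3: S_3 = 9.62 + 4.11*3 = 21.95
i=4: S_4 = 9.62 + 4.11*4 = 26.06
The first 5 terms are: [9.62, 13.73, 17.84, 21.95, 26.06]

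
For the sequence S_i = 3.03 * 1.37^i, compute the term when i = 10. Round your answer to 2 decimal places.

S_10 = 3.03 * 1.37^10 ≈ 3.03 * 23.2919 ≈ 70.57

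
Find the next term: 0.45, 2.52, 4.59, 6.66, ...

Differences: 2.52 - 0.45 = 2.07
This is an arithmetic sequence with common difference d = 2.07.
Next term = 6.66 + 2.07 = 8.73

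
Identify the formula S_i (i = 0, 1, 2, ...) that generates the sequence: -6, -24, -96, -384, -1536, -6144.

Check ratios: -24 / -6 = 4.0
Common ratio r = 4.
First term a = -6.
Formula: S_i = -6 * 4^i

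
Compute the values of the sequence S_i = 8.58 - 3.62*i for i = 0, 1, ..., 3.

This is an arithmetic sequence.
i=0: S_0 = 8.58 + -3.62*0 = 8.58
i=1: S_1 = 8.58 + -3.62*1 = 4.96
i=2: S_2 = 8.58 + -3.62*2 = 1.34
i=3: S_3 = 8.58 + -3.62*3 = -2.28
The first 4 terms are: [8.58, 4.96, 1.34, -2.28]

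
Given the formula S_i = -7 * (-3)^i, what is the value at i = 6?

S_6 = -7 * (-3)^6 = -7 * 729 = -5103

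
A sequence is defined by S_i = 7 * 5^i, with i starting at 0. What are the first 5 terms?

This is a geometric sequence.
i=0: S_0 = 7 * 5^0 = 7
i=1: S_1 = 7 * 5^1 = 35
i=2: S_2 = 7 * 5^2 = 175
i=3: S_3 = 7 * 5^3 = 875
i=4: S_4 = 7 * 5^4 = 4375
The first 5 terms are: [7, 35, 175, 875, 4375]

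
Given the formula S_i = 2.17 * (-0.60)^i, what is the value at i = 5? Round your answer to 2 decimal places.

S_5 = 2.17 * (-0.6)^5 ≈ 2.17 * -0.0778 ≈ -0.17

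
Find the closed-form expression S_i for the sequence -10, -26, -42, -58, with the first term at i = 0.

Check differences: -26 - -10 = -16
-42 - -26 = -16
Common difference d = -16.
First term a = -10.
Formula: S_i = -10 - 16*i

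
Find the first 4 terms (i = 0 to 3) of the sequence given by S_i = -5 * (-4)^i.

This is a geometric sequence.
i=0: S_0 = -5 * (-4)^0 = -5
i=1: S_1 = -5 * (-4)^1 = 20
i=2: S_2 = -5 * (-4)^2 = -80
i=3: S_3 = -5 * (-4)^3 = 320
The first 4 terms are: [-5, 20, -80, 320]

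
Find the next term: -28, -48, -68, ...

Differences: -48 - -28 = -20
This is an arithmetic sequence with common difference d = -20.
Next term = -68 + -20 = -88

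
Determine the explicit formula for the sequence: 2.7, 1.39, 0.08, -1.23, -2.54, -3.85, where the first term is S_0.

Check differences: 1.39 - 2.7 = -1.31
0.08 - 1.39 = -1.31
Common difference d = -1.31.
First term a = 2.7.
Formula: S_i = 2.70 - 1.31*i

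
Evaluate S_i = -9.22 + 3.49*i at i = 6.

S_6 = -9.22 + 3.49*6 = -9.22 + 20.94 = 11.72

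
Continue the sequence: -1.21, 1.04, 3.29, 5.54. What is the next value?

Differences: 1.04 - -1.21 = 2.25
This is an arithmetic sequence with common difference d = 2.25.
Next term = 5.54 + 2.25 = 7.79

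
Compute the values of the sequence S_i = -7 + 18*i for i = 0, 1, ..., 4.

This is an arithmetic sequence.
i=0: S_0 = -7 + 18*0 = -7
i=1: S_1 = -7 + 18*1 = 11
i=2: S_2 = -7 + 18*2 = 29
i=3: S_3 = -7 + 18*3 = 47
i=4: S_4 = -7 + 18*4 = 65
The first 5 terms are: [-7, 11, 29, 47, 65]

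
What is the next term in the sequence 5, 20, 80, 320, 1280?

Ratios: 20 / 5 = 4.0
This is a geometric sequence with common ratio r = 4.
Next term = 1280 * 4 = 5120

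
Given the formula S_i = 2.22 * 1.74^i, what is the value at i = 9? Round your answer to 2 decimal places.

S_9 = 2.22 * 1.74^9 ≈ 2.22 * 146.1986 ≈ 324.56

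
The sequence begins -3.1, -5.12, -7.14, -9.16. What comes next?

Differences: -5.12 - -3.1 = -2.02
This is an arithmetic sequence with common difference d = -2.02.
Next term = -9.16 + -2.02 = -11.18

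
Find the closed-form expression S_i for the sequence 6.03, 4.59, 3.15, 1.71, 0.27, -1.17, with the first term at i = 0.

Check differences: 4.59 - 6.03 = -1.44
3.15 - 4.59 = -1.44
Common difference d = -1.44.
First term a = 6.03.
Formula: S_i = 6.03 - 1.44*i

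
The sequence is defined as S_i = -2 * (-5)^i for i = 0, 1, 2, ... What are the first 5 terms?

This is a geometric sequence.
i=0: S_0 = -2 * (-5)^0 = -2
i=1: S_1 = -2 * (-5)^1 = 10
i=2: S_2 = -2 * (-5)^2 = -50
i=3: S_3 = -2 * (-5)^3 = 250
i=4: S_4 = -2 * (-5)^4 = -1250
The first 5 terms are: [-2, 10, -50, 250, -1250]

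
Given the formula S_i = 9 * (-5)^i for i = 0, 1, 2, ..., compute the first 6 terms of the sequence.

This is a geometric sequence.
i=0: S_0 = 9 * (-5)^0 = 9
i=1: S_1 = 9 * (-5)^1 = -45
i=2: S_2 = 9 * (-5)^2 = 225
i=3: S_3 = 9 * (-5)^3 = -1125
i=4: S_4 = 9 * (-5)^4 = 5625
i=5: S_5 = 9 * (-5)^5 = -28125
The first 6 terms are: [9, -45, 225, -1125, 5625, -28125]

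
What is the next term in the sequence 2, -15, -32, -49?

Differences: -15 - 2 = -17
This is an arithmetic sequence with common difference d = -17.
Next term = -49 + -17 = -66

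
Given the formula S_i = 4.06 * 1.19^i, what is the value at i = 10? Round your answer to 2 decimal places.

S_10 = 4.06 * 1.19^10 ≈ 4.06 * 5.6947 ≈ 23.12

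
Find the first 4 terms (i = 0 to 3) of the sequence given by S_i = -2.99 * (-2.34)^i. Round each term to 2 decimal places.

This is a geometric sequence.
i=0: S_0 = -2.99 * (-2.34)^0 = -2.99
i=1: S_1 = -2.99 * (-2.34)^1 ≈ 7.0
i=2: S_2 = -2.99 * (-2.34)^2 ≈ -16.37
i=3: S_3 = -2.99 * (-2.34)^3 ≈ 38.31
The first 4 terms are: [-2.99, 7.0, -16.37, 38.31]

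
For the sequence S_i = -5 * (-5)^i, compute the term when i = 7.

S_7 = -5 * (-5)^7 = -5 * -78125 = 390625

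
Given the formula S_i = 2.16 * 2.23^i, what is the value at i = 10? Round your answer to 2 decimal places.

S_10 = 2.16 * 2.23^10 ≈ 2.16 * 3041.2256 ≈ 6569.05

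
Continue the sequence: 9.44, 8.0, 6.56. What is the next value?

Differences: 8.0 - 9.44 = -1.44
This is an arithmetic sequence with common difference d = -1.44.
Next term = 6.56 + -1.44 = 5.12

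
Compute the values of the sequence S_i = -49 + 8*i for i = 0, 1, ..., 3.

This is an arithmetic sequence.
i=0: S_0 = -49 + 8*0 = -49
i=1: S_1 = -49 + 8*1 = -41
i=2: S_2 = -49 + 8*2 = -33
i=3: S_3 = -49 + 8*3 = -25
The first 4 terms are: [-49, -41, -33, -25]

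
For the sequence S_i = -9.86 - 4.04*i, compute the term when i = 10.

S_10 = -9.86 + -4.04*10 = -9.86 + -40.4 = -50.26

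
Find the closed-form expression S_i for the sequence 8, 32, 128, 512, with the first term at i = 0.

Check ratios: 32 / 8 = 4.0
Common ratio r = 4.
First term a = 8.
Formula: S_i = 8 * 4^i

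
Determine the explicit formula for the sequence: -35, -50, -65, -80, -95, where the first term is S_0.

Check differences: -50 - -35 = -15
-65 - -50 = -15
Common difference d = -15.
First term a = -35.
Formula: S_i = -35 - 15*i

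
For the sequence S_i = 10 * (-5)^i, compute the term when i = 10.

S_10 = 10 * (-5)^10 = 10 * 9765625 = 97656250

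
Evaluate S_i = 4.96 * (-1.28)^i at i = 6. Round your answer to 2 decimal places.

S_6 = 4.96 * (-1.28)^6 ≈ 4.96 * 4.398 ≈ 21.81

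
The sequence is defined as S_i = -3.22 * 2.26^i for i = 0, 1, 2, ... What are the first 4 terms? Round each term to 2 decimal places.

This is a geometric sequence.
i=0: S_0 = -3.22 * 2.26^0 = -3.22
i=1: S_1 = -3.22 * 2.26^1 ≈ -7.28
i=2: S_2 = -3.22 * 2.26^2 ≈ -16.45
i=3: S_3 = -3.22 * 2.26^3 ≈ -37.17
The first 4 terms are: [-3.22, -7.28, -16.45, -37.17]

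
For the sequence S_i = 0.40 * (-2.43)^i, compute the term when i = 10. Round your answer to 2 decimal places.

S_10 = 0.4 * (-2.43)^10 ≈ 0.4 * 7178.9799 ≈ 2871.59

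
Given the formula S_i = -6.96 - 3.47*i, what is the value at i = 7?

S_7 = -6.96 + -3.47*7 = -6.96 + -24.29 = -31.25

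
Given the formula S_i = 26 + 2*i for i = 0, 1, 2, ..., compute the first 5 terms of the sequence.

This is an arithmetic sequence.
i=0: S_0 = 26 + 2*0 = 26
i=1: S_1 = 26 + 2*1 = 28
i=2: S_2 = 26 + 2*2 = 30
i=3: S_3 = 26 + 2*3 = 32
i=4: S_4 = 26 + 2*4 = 34
The first 5 terms are: [26, 28, 30, 32, 34]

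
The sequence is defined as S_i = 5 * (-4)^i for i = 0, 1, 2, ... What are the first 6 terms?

This is a geometric sequence.
i=0: S_0 = 5 * (-4)^0 = 5
i=1: S_1 = 5 * (-4)^1 = -20
i=2: S_2 = 5 * (-4)^2 = 80
i=3: S_3 = 5 * (-4)^3 = -320
i=4: S_4 = 5 * (-4)^4 = 1280
i=5: S_5 = 5 * (-4)^5 = -5120
The first 6 terms are: [5, -20, 80, -320, 1280, -5120]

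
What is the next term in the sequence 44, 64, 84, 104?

Differences: 64 - 44 = 20
This is an arithmetic sequence with common difference d = 20.
Next term = 104 + 20 = 124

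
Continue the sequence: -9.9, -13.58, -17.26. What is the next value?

Differences: -13.58 - -9.9 = -3.68
This is an arithmetic sequence with common difference d = -3.68.
Next term = -17.26 + -3.68 = -20.94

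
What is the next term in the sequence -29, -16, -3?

Differences: -16 - -29 = 13
This is an arithmetic sequence with common difference d = 13.
Next term = -3 + 13 = 10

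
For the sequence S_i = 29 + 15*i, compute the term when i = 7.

S_7 = 29 + 15*7 = 29 + 105 = 134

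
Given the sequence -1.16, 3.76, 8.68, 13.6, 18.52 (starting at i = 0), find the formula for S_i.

Check differences: 3.76 - -1.16 = 4.92
8.68 - 3.76 = 4.92
Common difference d = 4.92.
First term a = -1.16.
Formula: S_i = -1.16 + 4.92*i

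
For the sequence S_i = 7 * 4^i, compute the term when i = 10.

S_10 = 7 * 4^10 = 7 * 1048576 = 7340032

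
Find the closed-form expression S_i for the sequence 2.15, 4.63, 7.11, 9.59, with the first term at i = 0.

Check differences: 4.63 - 2.15 = 2.48
7.11 - 4.63 = 2.48
Common difference d = 2.48.
First term a = 2.15.
Formula: S_i = 2.15 + 2.48*i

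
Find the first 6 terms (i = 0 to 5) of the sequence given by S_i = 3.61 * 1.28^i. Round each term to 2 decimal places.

This is a geometric sequence.
i=0: S_0 = 3.61 * 1.28^0 = 3.61
i=1: S_1 = 3.61 * 1.28^1 ≈ 4.62
i=2: S_2 = 3.61 * 1.28^2 ≈ 5.91
i=3: S_3 = 3.61 * 1.28^3 ≈ 7.57
i=4: S_4 = 3.61 * 1.28^4 ≈ 9.69
i=5: S_5 = 3.61 * 1.28^5 ≈ 12.4
The first 6 terms are: [3.61, 4.62, 5.91, 7.57, 9.69, 12.4]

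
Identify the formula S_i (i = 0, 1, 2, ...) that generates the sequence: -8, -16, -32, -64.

Check ratios: -16 / -8 = 2.0
Common ratio r = 2.
First term a = -8.
Formula: S_i = -8 * 2^i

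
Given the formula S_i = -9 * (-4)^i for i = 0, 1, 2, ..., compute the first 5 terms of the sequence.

This is a geometric sequence.
i=0: S_0 = -9 * (-4)^0 = -9
i=1: S_1 = -9 * (-4)^1 = 36
i=2: S_2 = -9 * (-4)^2 = -144
i=3: S_3 = -9 * (-4)^3 = 576
i=4: S_4 = -9 * (-4)^4 = -2304
The first 5 terms are: [-9, 36, -144, 576, -2304]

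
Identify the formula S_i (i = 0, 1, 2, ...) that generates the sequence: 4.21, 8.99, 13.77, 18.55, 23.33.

Check differences: 8.99 - 4.21 = 4.78
13.77 - 8.99 = 4.78
Common difference d = 4.78.
First term a = 4.21.
Formula: S_i = 4.21 + 4.78*i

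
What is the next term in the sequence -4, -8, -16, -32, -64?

Ratios: -8 / -4 = 2.0
This is a geometric sequence with common ratio r = 2.
Next term = -64 * 2 = -128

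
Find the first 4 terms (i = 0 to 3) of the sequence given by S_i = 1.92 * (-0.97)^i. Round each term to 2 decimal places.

This is a geometric sequence.
i=0: S_0 = 1.92 * (-0.97)^0 = 1.92
i=1: S_1 = 1.92 * (-0.97)^1 ≈ -1.86
i=2: S_2 = 1.92 * (-0.97)^2 ≈ 1.81
i=3: S_3 = 1.92 * (-0.97)^3 ≈ -1.75
The first 4 terms are: [1.92, -1.86, 1.81, -1.75]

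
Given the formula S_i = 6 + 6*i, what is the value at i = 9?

S_9 = 6 + 6*9 = 6 + 54 = 60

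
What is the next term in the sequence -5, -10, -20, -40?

Ratios: -10 / -5 = 2.0
This is a geometric sequence with common ratio r = 2.
Next term = -40 * 2 = -80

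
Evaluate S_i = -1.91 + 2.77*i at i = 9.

S_9 = -1.91 + 2.77*9 = -1.91 + 24.93 = 23.02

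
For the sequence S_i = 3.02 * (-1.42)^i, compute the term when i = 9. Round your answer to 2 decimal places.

S_9 = 3.02 * (-1.42)^9 ≈ 3.02 * -23.4744 ≈ -70.89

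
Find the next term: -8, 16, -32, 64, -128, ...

Ratios: 16 / -8 = -2.0
This is a geometric sequence with common ratio r = -2.
Next term = -128 * -2 = 256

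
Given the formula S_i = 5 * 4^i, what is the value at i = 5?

S_5 = 5 * 4^5 = 5 * 1024 = 5120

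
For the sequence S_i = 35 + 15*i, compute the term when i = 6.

S_6 = 35 + 15*6 = 35 + 90 = 125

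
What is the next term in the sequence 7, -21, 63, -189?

Ratios: -21 / 7 = -3.0
This is a geometric sequence with common ratio r = -3.
Next term = -189 * -3 = 567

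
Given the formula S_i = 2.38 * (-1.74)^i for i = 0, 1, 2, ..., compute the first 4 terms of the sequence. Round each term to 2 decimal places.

This is a geometric sequence.
i=0: S_0 = 2.38 * (-1.74)^0 = 2.38
i=1: S_1 = 2.38 * (-1.74)^1 ≈ -4.14
i=2: S_2 = 2.38 * (-1.74)^2 ≈ 7.21
i=3: S_3 = 2.38 * (-1.74)^3 ≈ -12.54
The first 4 terms are: [2.38, -4.14, 7.21, -12.54]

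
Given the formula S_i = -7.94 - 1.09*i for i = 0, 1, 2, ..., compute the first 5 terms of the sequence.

This is an arithmetic sequence.
i=0: S_0 = -7.94 + -1.09*0 = -7.94
i=1: S_1 = -7.94 + -1.09*1 = -9.03
i=2: S_2 = -7.94 + -1.09*2 = -10.12
i=3: S_3 = -7.94 + -1.09*3 = -11.21
i=4: S_4 = -7.94 + -1.09*4 = -12.3
The first 5 terms are: [-7.94, -9.03, -10.12, -11.21, -12.3]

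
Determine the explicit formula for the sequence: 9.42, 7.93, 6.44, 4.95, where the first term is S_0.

Check differences: 7.93 - 9.42 = -1.49
6.44 - 7.93 = -1.49
Common difference d = -1.49.
First term a = 9.42.
Formula: S_i = 9.42 - 1.49*i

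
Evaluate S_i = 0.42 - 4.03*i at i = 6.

S_6 = 0.42 + -4.03*6 = 0.42 + -24.18 = -23.76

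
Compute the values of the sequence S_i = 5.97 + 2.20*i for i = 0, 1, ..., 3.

This is an arithmetic sequence.
i=0: S_0 = 5.97 + 2.2*0 = 5.97
i=1: S_1 = 5.97 + 2.2*1 = 8.17
i=2: S_2 = 5.97 + 2.2*2 = 10.37
i=3: S_3 = 5.97 + 2.2*3 = 12.57
The first 4 terms are: [5.97, 8.17, 10.37, 12.57]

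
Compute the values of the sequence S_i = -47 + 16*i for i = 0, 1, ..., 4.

This is an arithmetic sequence.
i=0: S_0 = -47 + 16*0 = -47
i=1: S_1 = -47 + 16*1 = -31
i=2: S_2 = -47 + 16*2 = -15
i=3: S_3 = -47 + 16*3 = 1
i=4: S_4 = -47 + 16*4 = 17
The first 5 terms are: [-47, -31, -15, 1, 17]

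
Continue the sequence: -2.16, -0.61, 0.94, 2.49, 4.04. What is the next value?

Differences: -0.61 - -2.16 = 1.55
This is an arithmetic sequence with common difference d = 1.55.
Next term = 4.04 + 1.55 = 5.59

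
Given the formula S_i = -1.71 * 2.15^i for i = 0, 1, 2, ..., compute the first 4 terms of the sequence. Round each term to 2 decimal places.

This is a geometric sequence.
i=0: S_0 = -1.71 * 2.15^0 = -1.71
i=1: S_1 = -1.71 * 2.15^1 ≈ -3.68
i=2: S_2 = -1.71 * 2.15^2 ≈ -7.9
i=3: S_3 = -1.71 * 2.15^3 ≈ -16.99
The first 4 terms are: [-1.71, -3.68, -7.9, -16.99]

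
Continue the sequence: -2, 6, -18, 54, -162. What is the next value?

Ratios: 6 / -2 = -3.0
This is a geometric sequence with common ratio r = -3.
Next term = -162 * -3 = 486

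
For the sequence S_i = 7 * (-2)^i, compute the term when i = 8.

S_8 = 7 * (-2)^8 = 7 * 256 = 1792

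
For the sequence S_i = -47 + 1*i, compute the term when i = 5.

S_5 = -47 + 1*5 = -47 + 5 = -42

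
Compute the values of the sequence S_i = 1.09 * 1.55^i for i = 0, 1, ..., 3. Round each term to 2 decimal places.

This is a geometric sequence.
i=0: S_0 = 1.09 * 1.55^0 = 1.09
i=1: S_1 = 1.09 * 1.55^1 ≈ 1.69
i=2: S_2 = 1.09 * 1.55^2 ≈ 2.62
i=3: S_3 = 1.09 * 1.55^3 ≈ 4.06
The first 4 terms are: [1.09, 1.69, 2.62, 4.06]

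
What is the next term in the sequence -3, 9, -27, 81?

Ratios: 9 / -3 = -3.0
This is a geometric sequence with common ratio r = -3.
Next term = 81 * -3 = -243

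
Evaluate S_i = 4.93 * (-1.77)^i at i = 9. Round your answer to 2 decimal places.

S_9 = 4.93 * (-1.77)^9 ≈ 4.93 * -170.5137 ≈ -840.63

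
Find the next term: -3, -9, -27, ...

Ratios: -9 / -3 = 3.0
This is a geometric sequence with common ratio r = 3.
Next term = -27 * 3 = -81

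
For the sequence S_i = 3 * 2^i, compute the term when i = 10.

S_10 = 3 * 2^10 = 3 * 1024 = 3072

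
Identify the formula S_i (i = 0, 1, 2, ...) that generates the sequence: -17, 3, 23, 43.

Check differences: 3 - -17 = 20
23 - 3 = 20
Common difference d = 20.
First term a = -17.
Formula: S_i = -17 + 20*i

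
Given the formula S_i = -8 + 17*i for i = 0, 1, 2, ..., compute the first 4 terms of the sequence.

This is an arithmetic sequence.
i=0: S_0 = -8 + 17*0 = -8
i=1: S_1 = -8 + 17*1 = 9
i=2: S_2 = -8 + 17*2 = 26
i=3: S_3 = -8 + 17*3 = 43
The first 4 terms are: [-8, 9, 26, 43]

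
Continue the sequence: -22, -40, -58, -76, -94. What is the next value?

Differences: -40 - -22 = -18
This is an arithmetic sequence with common difference d = -18.
Next term = -94 + -18 = -112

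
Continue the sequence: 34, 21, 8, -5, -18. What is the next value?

Differences: 21 - 34 = -13
This is an arithmetic sequence with common difference d = -13.
Next term = -18 + -13 = -31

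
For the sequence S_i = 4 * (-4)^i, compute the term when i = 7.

S_7 = 4 * (-4)^7 = 4 * -16384 = -65536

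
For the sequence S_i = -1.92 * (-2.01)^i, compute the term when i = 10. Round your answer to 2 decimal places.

S_10 = -1.92 * (-2.01)^10 ≈ -1.92 * 1076.3675 ≈ -2066.63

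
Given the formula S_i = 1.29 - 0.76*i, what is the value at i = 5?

S_5 = 1.29 + -0.76*5 = 1.29 + -3.8 = -2.51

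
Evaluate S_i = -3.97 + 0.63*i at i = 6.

S_6 = -3.97 + 0.63*6 = -3.97 + 3.78 = -0.19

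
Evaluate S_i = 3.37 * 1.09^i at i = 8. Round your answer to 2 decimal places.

S_8 = 3.37 * 1.09^8 ≈ 3.37 * 1.99256 ≈ 6.71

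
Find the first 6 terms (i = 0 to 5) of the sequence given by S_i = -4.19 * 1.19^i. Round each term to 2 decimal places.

This is a geometric sequence.
i=0: S_0 = -4.19 * 1.19^0 = -4.19
i=1: S_1 = -4.19 * 1.19^1 ≈ -4.99
i=2: S_2 = -4.19 * 1.19^2 ≈ -5.93
i=3: S_3 = -4.19 * 1.19^3 ≈ -7.06
i=4: S_4 = -4.19 * 1.19^4 ≈ -8.4
i=5: S_5 = -4.19 * 1.19^5 ≈ -10.0
The first 6 terms are: [-4.19, -4.99, -5.93, -7.06, -8.4, -10.0]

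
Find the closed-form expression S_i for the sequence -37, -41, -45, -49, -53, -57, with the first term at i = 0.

Check differences: -41 - -37 = -4
-45 - -41 = -4
Common difference d = -4.
First term a = -37.
Formula: S_i = -37 - 4*i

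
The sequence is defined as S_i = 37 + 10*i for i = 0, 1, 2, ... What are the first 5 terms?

This is an arithmetic sequence.
i=0: S_0 = 37 + 10*0 = 37
i=1: S_1 = 37 + 10*1 = 47
i=2: S_2 = 37 + 10*2 = 57
i=3: S_3 = 37 + 10*3 = 67
i=4: S_4 = 37 + 10*4 = 77
The first 5 terms are: [37, 47, 57, 67, 77]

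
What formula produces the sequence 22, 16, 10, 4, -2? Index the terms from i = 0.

Check differences: 16 - 22 = -6
10 - 16 = -6
Common difference d = -6.
First term a = 22.
Formula: S_i = 22 - 6*i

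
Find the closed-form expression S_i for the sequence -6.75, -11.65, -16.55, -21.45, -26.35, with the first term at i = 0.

Check differences: -11.65 - -6.75 = -4.9
-16.55 - -11.65 = -4.9
Common difference d = -4.9.
First term a = -6.75.
Formula: S_i = -6.75 - 4.90*i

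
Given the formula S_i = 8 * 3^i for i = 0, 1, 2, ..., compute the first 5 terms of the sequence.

This is a geometric sequence.
i=0: S_0 = 8 * 3^0 = 8
i=1: S_1 = 8 * 3^1 = 24
i=2: S_2 = 8 * 3^2 = 72
i=3: S_3 = 8 * 3^3 = 216
i=4: S_4 = 8 * 3^4 = 648
The first 5 terms are: [8, 24, 72, 216, 648]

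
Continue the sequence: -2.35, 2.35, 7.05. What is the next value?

Differences: 2.35 - -2.35 = 4.7
This is an arithmetic sequence with common difference d = 4.7.
Next term = 7.05 + 4.7 = 11.75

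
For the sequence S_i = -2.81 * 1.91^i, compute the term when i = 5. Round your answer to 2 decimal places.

S_5 = -2.81 * 1.91^5 ≈ -2.81 * 25.4195 ≈ -71.43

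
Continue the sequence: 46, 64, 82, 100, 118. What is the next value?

Differences: 64 - 46 = 18
This is an arithmetic sequence with common difference d = 18.
Next term = 118 + 18 = 136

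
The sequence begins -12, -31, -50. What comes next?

Differences: -31 - -12 = -19
This is an arithmetic sequence with common difference d = -19.
Next term = -50 + -19 = -69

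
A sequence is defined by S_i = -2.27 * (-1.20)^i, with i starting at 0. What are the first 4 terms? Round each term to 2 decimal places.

This is a geometric sequence.
i=0: S_0 = -2.27 * (-1.2)^0 = -2.27
i=1: S_1 = -2.27 * (-1.2)^1 ≈ 2.72
i=2: S_2 = -2.27 * (-1.2)^2 ≈ -3.27
i=3: S_3 = -2.27 * (-1.2)^3 ≈ 3.92
The first 4 terms are: [-2.27, 2.72, -3.27, 3.92]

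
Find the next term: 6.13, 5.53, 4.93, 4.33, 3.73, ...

Differences: 5.53 - 6.13 = -0.6
This is an arithmetic sequence with common difference d = -0.6.
Next term = 3.73 + -0.6 = 3.13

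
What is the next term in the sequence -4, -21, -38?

Differences: -21 - -4 = -17
This is an arithmetic sequence with common difference d = -17.
Next term = -38 + -17 = -55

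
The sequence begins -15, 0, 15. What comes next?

Differences: 0 - -15 = 15
This is an arithmetic sequence with common difference d = 15.
Next term = 15 + 15 = 30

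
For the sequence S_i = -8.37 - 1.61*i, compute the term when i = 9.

S_9 = -8.37 + -1.61*9 = -8.37 + -14.49 = -22.86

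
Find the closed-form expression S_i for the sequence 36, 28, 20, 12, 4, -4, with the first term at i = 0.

Check differences: 28 - 36 = -8
20 - 28 = -8
Common difference d = -8.
First term a = 36.
Formula: S_i = 36 - 8*i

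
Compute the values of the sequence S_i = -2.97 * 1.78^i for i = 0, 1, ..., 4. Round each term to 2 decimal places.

This is a geometric sequence.
i=0: S_0 = -2.97 * 1.78^0 = -2.97
i=1: S_1 = -2.97 * 1.78^1 ≈ -5.29
i=2: S_2 = -2.97 * 1.78^2 ≈ -9.41
i=3: S_3 = -2.97 * 1.78^3 ≈ -16.75
i=4: S_4 = -2.97 * 1.78^4 ≈ -29.82
The first 5 terms are: [-2.97, -5.29, -9.41, -16.75, -29.82]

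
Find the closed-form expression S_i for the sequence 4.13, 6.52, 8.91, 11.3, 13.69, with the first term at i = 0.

Check differences: 6.52 - 4.13 = 2.39
8.91 - 6.52 = 2.39
Common difference d = 2.39.
First term a = 4.13.
Formula: S_i = 4.13 + 2.39*i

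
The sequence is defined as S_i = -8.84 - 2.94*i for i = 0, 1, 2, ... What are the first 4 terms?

This is an arithmetic sequence.
i=0: S_0 = -8.84 + -2.94*0 = -8.84
i=1: S_1 = -8.84 + -2.94*1 = -11.78
i=2: S_2 = -8.84 + -2.94*2 = -14.72
i=3: S_3 = -8.84 + -2.94*3 = -17.66
The first 4 terms are: [-8.84, -11.78, -14.72, -17.66]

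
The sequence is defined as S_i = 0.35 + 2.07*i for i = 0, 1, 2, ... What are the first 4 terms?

This is an arithmetic sequence.
i=0: S_0 = 0.35 + 2.07*0 = 0.35
i=1: S_1 = 0.35 + 2.07*1 = 2.42
i=2: S_2 = 0.35 + 2.07*2 = 4.49
i=3: S_3 = 0.35 + 2.07*3 = 6.56
The first 4 terms are: [0.35, 2.42, 4.49, 6.56]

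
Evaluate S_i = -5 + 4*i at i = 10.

S_10 = -5 + 4*10 = -5 + 40 = 35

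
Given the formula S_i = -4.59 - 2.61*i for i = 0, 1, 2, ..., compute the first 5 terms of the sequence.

This is an arithmetic sequence.
i=0: S_0 = -4.59 + -2.61*0 = -4.59
i=1: S_1 = -4.59 + -2.61*1 = -7.2
i=2: S_2 = -4.59 + -2.61*2 = -9.81
i=3: S_3 = -4.59 + -2.61*3 = -12.42
i=4: S_4 = -4.59 + -2.61*4 = -15.03
The first 5 terms are: [-4.59, -7.2, -9.81, -12.42, -15.03]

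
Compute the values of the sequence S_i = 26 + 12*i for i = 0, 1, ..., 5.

This is an arithmetic sequence.
i=0: S_0 = 26 + 12*0 = 26
i=1: S_1 = 26 + 12*1 = 38
i=2: S_2 = 26 + 12*2 = 50
i=3: S_3 = 26 + 12*3 = 62
i=4: S_4 = 26 + 12*4 = 74
i=5: S_5 = 26 + 12*5 = 86
The first 6 terms are: [26, 38, 50, 62, 74, 86]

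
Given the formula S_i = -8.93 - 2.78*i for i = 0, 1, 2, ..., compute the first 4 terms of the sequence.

This is an arithmetic sequence.
i=0: S_0 = -8.93 + -2.78*0 = -8.93
i=1: S_1 = -8.93 + -2.78*1 = -11.71
i=2: S_2 = -8.93 + -2.78*2 = -14.49
i=3: S_3 = -8.93 + -2.78*3 = -17.27
The first 4 terms are: [-8.93, -11.71, -14.49, -17.27]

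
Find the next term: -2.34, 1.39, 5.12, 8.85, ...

Differences: 1.39 - -2.34 = 3.73
This is an arithmetic sequence with common difference d = 3.73.
Next term = 8.85 + 3.73 = 12.58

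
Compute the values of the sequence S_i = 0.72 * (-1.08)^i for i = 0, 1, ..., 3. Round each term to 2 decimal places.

This is a geometric sequence.
i=0: S_0 = 0.72 * (-1.08)^0 = 0.72
i=1: S_1 = 0.72 * (-1.08)^1 ≈ -0.78
i=2: S_2 = 0.72 * (-1.08)^2 ≈ 0.84
i=3: S_3 = 0.72 * (-1.08)^3 ≈ -0.91
The first 4 terms are: [0.72, -0.78, 0.84, -0.91]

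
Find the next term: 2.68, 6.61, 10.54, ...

Differences: 6.61 - 2.68 = 3.93
This is an arithmetic sequence with common difference d = 3.93.
Next term = 10.54 + 3.93 = 14.47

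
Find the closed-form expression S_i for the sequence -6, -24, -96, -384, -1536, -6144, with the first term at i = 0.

Check ratios: -24 / -6 = 4.0
Common ratio r = 4.
First term a = -6.
Formula: S_i = -6 * 4^i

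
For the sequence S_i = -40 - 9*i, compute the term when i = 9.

S_9 = -40 + -9*9 = -40 + -81 = -121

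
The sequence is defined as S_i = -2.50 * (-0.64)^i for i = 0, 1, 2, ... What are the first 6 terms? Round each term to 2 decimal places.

This is a geometric sequence.
i=0: S_0 = -2.5 * (-0.64)^0 = -2.5
i=1: S_1 = -2.5 * (-0.64)^1 = 1.6
i=2: S_2 = -2.5 * (-0.64)^2 ≈ -1.02
i=3: S_3 = -2.5 * (-0.64)^3 ≈ 0.66
i=4: S_4 = -2.5 * (-0.64)^4 ≈ -0.42
i=5: S_5 = -2.5 * (-0.64)^5 ≈ 0.27
The first 6 terms are: [-2.5, 1.6, -1.02, 0.66, -0.42, 0.27]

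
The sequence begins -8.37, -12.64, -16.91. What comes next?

Differences: -12.64 - -8.37 = -4.27
This is an arithmetic sequence with common difference d = -4.27.
Next term = -16.91 + -4.27 = -21.18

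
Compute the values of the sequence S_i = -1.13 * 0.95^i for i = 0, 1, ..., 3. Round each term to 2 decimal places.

This is a geometric sequence.
i=0: S_0 = -1.13 * 0.95^0 = -1.13
i=1: S_1 = -1.13 * 0.95^1 ≈ -1.07
i=2: S_2 = -1.13 * 0.95^2 ≈ -1.02
i=3: S_3 = -1.13 * 0.95^3 ≈ -0.97
The first 4 terms are: [-1.13, -1.07, -1.02, -0.97]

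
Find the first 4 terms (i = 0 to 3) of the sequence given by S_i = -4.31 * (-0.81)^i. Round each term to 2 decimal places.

This is a geometric sequence.
i=0: S_0 = -4.31 * (-0.81)^0 = -4.31
i=1: S_1 = -4.31 * (-0.81)^1 ≈ 3.49
i=2: S_2 = -4.31 * (-0.81)^2 ≈ -2.83
i=3: S_3 = -4.31 * (-0.81)^3 ≈ 2.29
The first 4 terms are: [-4.31, 3.49, -2.83, 2.29]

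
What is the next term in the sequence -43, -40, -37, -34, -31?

Differences: -40 - -43 = 3
This is an arithmetic sequence with common difference d = 3.
Next term = -31 + 3 = -28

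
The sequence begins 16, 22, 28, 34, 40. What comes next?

Differences: 22 - 16 = 6
This is an arithmetic sequence with common difference d = 6.
Next term = 40 + 6 = 46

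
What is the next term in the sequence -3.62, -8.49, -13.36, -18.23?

Differences: -8.49 - -3.62 = -4.87
This is an arithmetic sequence with common difference d = -4.87.
Next term = -18.23 + -4.87 = -23.1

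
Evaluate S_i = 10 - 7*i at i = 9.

S_9 = 10 + -7*9 = 10 + -63 = -53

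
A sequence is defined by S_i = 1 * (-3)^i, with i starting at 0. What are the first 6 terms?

This is a geometric sequence.
i=0: S_0 = 1 * (-3)^0 = 1
i=1: S_1 = 1 * (-3)^1 = -3
i=2: S_2 = 1 * (-3)^2 = 9
i=3: S_3 = 1 * (-3)^3 = -27
i=4: S_4 = 1 * (-3)^4 = 81
i=5: S_5 = 1 * (-3)^5 = -243
The first 6 terms are: [1, -3, 9, -27, 81, -243]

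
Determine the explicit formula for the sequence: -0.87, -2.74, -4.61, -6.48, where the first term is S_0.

Check differences: -2.74 - -0.87 = -1.87
-4.61 - -2.74 = -1.87
Common difference d = -1.87.
First term a = -0.87.
Formula: S_i = -0.87 - 1.87*i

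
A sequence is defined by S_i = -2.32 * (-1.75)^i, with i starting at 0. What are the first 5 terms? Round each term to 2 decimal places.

This is a geometric sequence.
i=0: S_0 = -2.32 * (-1.75)^0 = -2.32
i=1: S_1 = -2.32 * (-1.75)^1 = 4.06
i=2: S_2 = -2.32 * (-1.75)^2 ≈ -7.11
i=3: S_3 = -2.32 * (-1.75)^3 ≈ 12.43
i=4: S_4 = -2.32 * (-1.75)^4 ≈ -21.76
The first 5 terms are: [-2.32, 4.06, -7.11, 12.43, -21.76]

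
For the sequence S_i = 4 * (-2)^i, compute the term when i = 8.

S_8 = 4 * (-2)^8 = 4 * 256 = 1024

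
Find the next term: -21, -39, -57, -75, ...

Differences: -39 - -21 = -18
This is an arithmetic sequence with common difference d = -18.
Next term = -75 + -18 = -93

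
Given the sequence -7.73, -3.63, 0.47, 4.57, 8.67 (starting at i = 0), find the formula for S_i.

Check differences: -3.63 - -7.73 = 4.1
0.47 - -3.63 = 4.1
Common difference d = 4.1.
First term a = -7.73.
Formula: S_i = -7.73 + 4.10*i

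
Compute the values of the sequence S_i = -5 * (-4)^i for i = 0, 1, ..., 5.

This is a geometric sequence.
i=0: S_0 = -5 * (-4)^0 = -5
i=1: S_1 = -5 * (-4)^1 = 20
i=2: S_2 = -5 * (-4)^2 = -80
i=3: S_3 = -5 * (-4)^3 = 320
i=4: S_4 = -5 * (-4)^4 = -1280
i=5: S_5 = -5 * (-4)^5 = 5120
The first 6 terms are: [-5, 20, -80, 320, -1280, 5120]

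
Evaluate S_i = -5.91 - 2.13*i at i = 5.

S_5 = -5.91 + -2.13*5 = -5.91 + -10.65 = -16.56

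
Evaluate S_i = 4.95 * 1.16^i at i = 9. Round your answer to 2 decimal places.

S_9 = 4.95 * 1.16^9 ≈ 4.95 * 3.803 ≈ 18.82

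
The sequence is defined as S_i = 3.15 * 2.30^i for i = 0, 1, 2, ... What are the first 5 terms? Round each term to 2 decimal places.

This is a geometric sequence.
i=0: S_0 = 3.15 * 2.3^0 = 3.15
i=1: S_1 = 3.15 * 2.3^1 ≈ 7.25
i=2: S_2 = 3.15 * 2.3^2 ≈ 16.66
i=3: S_3 = 3.15 * 2.3^3 ≈ 38.33
i=4: S_4 = 3.15 * 2.3^4 ≈ 88.15
The first 5 terms are: [3.15, 7.25, 16.66, 38.33, 88.15]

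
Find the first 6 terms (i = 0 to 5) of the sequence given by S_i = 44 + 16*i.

This is an arithmetic sequence.
i=0: S_0 = 44 + 16*0 = 44
i=1: S_1 = 44 + 16*1 = 60
i=2: S_2 = 44 + 16*2 = 76
i=3: S_3 = 44 + 16*3 = 92
i=4: S_4 = 44 + 16*4 = 108
i=5: S_5 = 44 + 16*5 = 124
The first 6 terms are: [44, 60, 76, 92, 108, 124]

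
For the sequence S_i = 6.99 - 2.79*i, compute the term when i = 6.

S_6 = 6.99 + -2.79*6 = 6.99 + -16.74 = -9.75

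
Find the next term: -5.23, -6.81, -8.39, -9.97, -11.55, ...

Differences: -6.81 - -5.23 = -1.58
This is an arithmetic sequence with common difference d = -1.58.
Next term = -11.55 + -1.58 = -13.13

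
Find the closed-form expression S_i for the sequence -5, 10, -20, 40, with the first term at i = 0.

Check ratios: 10 / -5 = -2.0
Common ratio r = -2.
First term a = -5.
Formula: S_i = -5 * (-2)^i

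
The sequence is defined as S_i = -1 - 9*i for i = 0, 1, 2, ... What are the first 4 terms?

This is an arithmetic sequence.
i=0: S_0 = -1 + -9*0 = -1
i=1: S_1 = -1 + -9*1 = -10
i=2: S_2 = -1 + -9*2 = -19
i=3: S_3 = -1 + -9*3 = -28
The first 4 terms are: [-1, -10, -19, -28]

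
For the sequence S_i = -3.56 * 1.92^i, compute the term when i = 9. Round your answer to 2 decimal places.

S_9 = -3.56 * 1.92^9 ≈ -3.56 * 354.5774 ≈ -1262.3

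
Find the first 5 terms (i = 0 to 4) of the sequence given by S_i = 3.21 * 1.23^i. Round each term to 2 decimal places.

This is a geometric sequence.
i=0: S_0 = 3.21 * 1.23^0 = 3.21
i=1: S_1 = 3.21 * 1.23^1 ≈ 3.95
i=2: S_2 = 3.21 * 1.23^2 ≈ 4.86
i=3: S_3 = 3.21 * 1.23^3 ≈ 5.97
i=4: S_4 = 3.21 * 1.23^4 ≈ 7.35
The first 5 terms are: [3.21, 3.95, 4.86, 5.97, 7.35]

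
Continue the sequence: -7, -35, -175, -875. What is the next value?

Ratios: -35 / -7 = 5.0
This is a geometric sequence with common ratio r = 5.
Next term = -875 * 5 = -4375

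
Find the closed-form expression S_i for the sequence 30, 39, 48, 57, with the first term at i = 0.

Check differences: 39 - 30 = 9
48 - 39 = 9
Common difference d = 9.
First term a = 30.
Formula: S_i = 30 + 9*i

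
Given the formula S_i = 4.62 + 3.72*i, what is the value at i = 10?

S_10 = 4.62 + 3.72*10 = 4.62 + 37.2 = 41.82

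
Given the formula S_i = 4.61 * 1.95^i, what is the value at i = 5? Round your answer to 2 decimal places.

S_5 = 4.61 * 1.95^5 ≈ 4.61 * 28.1951 ≈ 129.98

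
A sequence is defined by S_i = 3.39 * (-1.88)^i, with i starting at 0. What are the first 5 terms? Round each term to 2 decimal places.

This is a geometric sequence.
i=0: S_0 = 3.39 * (-1.88)^0 = 3.39
i=1: S_1 = 3.39 * (-1.88)^1 ≈ -6.37
i=2: S_2 = 3.39 * (-1.88)^2 ≈ 11.98
i=3: S_3 = 3.39 * (-1.88)^3 ≈ -22.53
i=4: S_4 = 3.39 * (-1.88)^4 ≈ 42.35
The first 5 terms are: [3.39, -6.37, 11.98, -22.53, 42.35]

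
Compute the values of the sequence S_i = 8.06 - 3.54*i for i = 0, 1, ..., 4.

This is an arithmetic sequence.
i=0: S_0 = 8.06 + -3.54*0 = 8.06
i=1: S_1 = 8.06 + -3.54*1 = 4.52
i=2: S_2 = 8.06 + -3.54*2 = 0.98
i=3: S_3 = 8.06 + -3.54*3 = -2.56
i=4: S_4 = 8.06 + -3.54*4 = -6.1
The first 5 terms are: [8.06, 4.52, 0.98, -2.56, -6.1]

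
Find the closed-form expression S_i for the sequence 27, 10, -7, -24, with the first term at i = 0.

Check differences: 10 - 27 = -17
-7 - 10 = -17
Common difference d = -17.
First term a = 27.
Formula: S_i = 27 - 17*i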